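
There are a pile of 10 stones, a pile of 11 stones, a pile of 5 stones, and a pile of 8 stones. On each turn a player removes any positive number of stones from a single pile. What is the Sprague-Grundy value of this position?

12

Compute the nim-sum pairwise:
10 ⊕ 11 = 1
1 ⊕ 5 = 4
4 ⊕ 8 = 12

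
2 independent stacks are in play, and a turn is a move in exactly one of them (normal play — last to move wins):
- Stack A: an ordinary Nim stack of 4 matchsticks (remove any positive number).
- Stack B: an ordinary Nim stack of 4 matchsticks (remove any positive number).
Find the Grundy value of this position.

0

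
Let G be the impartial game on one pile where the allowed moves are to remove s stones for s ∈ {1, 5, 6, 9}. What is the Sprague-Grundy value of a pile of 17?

1

Compute g(0), g(1), … for moves {1, 5, 6, 9}:
k:     0  1  2  3  4  5  6  7  8  9 10 11 12 13 14 15 16 17
g(k):  0  1  0  1  0  1  2  3  2  3  2  3  0  1  0  1  0  1
So g(17) = 1.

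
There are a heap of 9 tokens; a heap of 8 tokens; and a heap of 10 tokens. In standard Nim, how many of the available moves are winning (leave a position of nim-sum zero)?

3

Compute the nim-sum pairwise:
9 XOR 8 = 1
1 XOR 10 = 11
The overall nim-sum is X = 11. A heap of size p has a winning move iff p XOR X < p (reduce it to p XOR X).
  9: 9 XOR 11 = 2 < 9 — winning move (to 2).
  8: 8 XOR 11 = 3 < 8 — winning move (to 3).
  10: 10 XOR 11 = 1 < 10 — winning move (to 1).
That gives 3 winning moves.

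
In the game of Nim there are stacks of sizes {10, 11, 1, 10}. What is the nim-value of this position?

Nim-sum: 10 ^ 11 ^ 1 ^ 10 = 10.

10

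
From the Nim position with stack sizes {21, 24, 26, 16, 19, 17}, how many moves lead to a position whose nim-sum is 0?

1

Nim-sum: 21 ^ 24 ^ 26 ^ 16 ^ 19 ^ 17 = 5.
The overall nim-sum is X = 5. A stack of size p has a winning move iff p XOR X < p (reduce it to p XOR X).
  21: 21 XOR 5 = 16 < 21 — winning move (to 16).
  24: 24 XOR 5 = 29 ≥ 24 — no move.
  26: 26 XOR 5 = 31 ≥ 26 — no move.
  16: 16 XOR 5 = 21 ≥ 16 — no move.
  19: 19 XOR 5 = 22 ≥ 19 — no move.
  17: 17 XOR 5 = 20 ≥ 17 — no move.
That gives 1 winning move.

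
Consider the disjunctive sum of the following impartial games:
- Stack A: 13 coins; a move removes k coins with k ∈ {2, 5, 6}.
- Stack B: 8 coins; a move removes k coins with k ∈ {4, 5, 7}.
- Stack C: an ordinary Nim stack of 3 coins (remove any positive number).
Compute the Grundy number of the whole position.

Build the Grundy sequence for stack A with g(k) = mex{g(k−s) : s ∈ {2, 5, 6}, s ≤ k}:
g(0) = mex{} = 0
g(1) = mex{} = 0
g(2) = mex{0} = 1
g(3) = mex{0} = 1
g(4) = mex{1} = 0
g(5) = mex{0,1} = 2
g(6) = mex{0} = 1
g(7) = mex{0,1,2} = 3
g(8) = mex{1} = 0
g(9) = mex{0,1,3} = 2
g(10) = mex{0,2} = 1
g(11) = mex{1,2} = 0
g(12) = mex{1,3} = 0
g(13) = mex{0,3} = 1
So g(13) = 1.
Build the Grundy sequence for stack B with g(k) = mex{g(k−s) : s ∈ {4, 5, 7}, s ≤ k}:
g(0) = mex{} = 0
g(1) = mex{} = 0
g(2) = mex{} = 0
g(3) = mex{} = 0
g(4) = mex{0} = 1
g(5) = mex{0} = 1
g(6) = mex{0} = 1
g(7) = mex{0} = 1
g(8) = mex{0,1} = 2
So g(8) = 2.
Stack C is a plain Nim stack of size 3, so its Grundy value is 3.
The value of a disjunctive sum is the nim-sum of the parts.
Combined value = 1 ⊕ 2 ⊕ 3 = 0.

0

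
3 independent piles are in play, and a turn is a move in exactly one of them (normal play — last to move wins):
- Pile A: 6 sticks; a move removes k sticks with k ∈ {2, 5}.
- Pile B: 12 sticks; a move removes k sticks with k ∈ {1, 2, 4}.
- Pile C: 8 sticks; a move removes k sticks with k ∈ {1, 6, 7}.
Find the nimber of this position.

3

For pile A, compute g(0), g(1), … with moves {2, 5}:
k:     0  1  2  3  4  5  6
g(k):  0  0  1  1  0  2  1
So g(6) = 1.
For pile B, compute g(0), g(1), … with moves {1, 2, 4}:
g(0) = mex{} = 0
g(1) = mex{0} = 1
g(2) = mex{0,1} = 2
g(3) = mex{1,2} = 0
g(4) = mex{0,2} = 1
g(5) = mex{0,1} = 2
g(6) = mex{1,2} = 0
g(7) = mex{0,2} = 1
g(8) = mex{0,1} = 2
g(9) = mex{1,2} = 0
g(10) = mex{0,2} = 1
g(11) = mex{0,1} = 2
g(12) = mex{1,2} = 0
So g(12) = 0.
Grundy values for pile C (subtraction set {1, 6, 7}):
g(0) = mex{} = 0
g(1) = mex{0} = 1
g(2) = mex{1} = 0
g(3) = mex{0} = 1
g(4) = mex{1} = 0
g(5) = mex{0} = 1
g(6) = mex{0,1} = 2
g(7) = mex{0,1,2} = 3
g(8) = mex{0,1,3} = 2
So g(8) = 2.
The value of a disjunctive sum is the nim-sum of the parts.
Combined value = 1 ⊕ 0 ⊕ 2 = 3.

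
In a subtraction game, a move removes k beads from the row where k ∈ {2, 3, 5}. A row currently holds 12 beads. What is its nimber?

2

Compute g(0), g(1), … for moves {2, 3, 5}:
k:     0  1  2  3  4  5  6  7  8  9 10 11 12
g(k):  0  0  1  1  2  2  3  0  0  1  1  2  2
So g(12) = 2.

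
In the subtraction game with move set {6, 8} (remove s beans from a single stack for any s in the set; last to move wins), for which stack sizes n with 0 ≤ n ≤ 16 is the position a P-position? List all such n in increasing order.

0, 1, 2, 3, 4, 5, 14, 15, 16

Grundy values for subtraction set {6, 8}:
k:     0  1  2  3  4  5  6  7  8  9 10 11 12 13 14 15 16
g(k):  0  0  0  0  0  0  1  1  1  1  1  1  2  2  0  0  0
The P-positions (g = 0) in 0..16 are 0, 1, 2, 3, 4, 5, 14, 15, 16.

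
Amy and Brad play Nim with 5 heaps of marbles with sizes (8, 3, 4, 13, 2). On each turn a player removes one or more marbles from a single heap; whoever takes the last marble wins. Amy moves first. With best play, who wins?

Brad wins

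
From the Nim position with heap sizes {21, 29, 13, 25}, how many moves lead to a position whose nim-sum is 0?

3

In binary:
  10101  (21)
  11101  (29)
  01101  (13)
  11001  (25)
  -----
  11100  (28)
The overall nim-sum is X = 28. A heap of size p has a winning move iff p XOR X < p (reduce it to p XOR X).
  21: 21 XOR 28 = 9 < 21 — winning move (to 9).
  29: 29 XOR 28 = 1 < 29 — winning move (to 1).
  13: 13 XOR 28 = 17 ≥ 13 — no move.
  25: 25 XOR 28 = 5 < 25 — winning move (to 5).
That gives 3 winning moves.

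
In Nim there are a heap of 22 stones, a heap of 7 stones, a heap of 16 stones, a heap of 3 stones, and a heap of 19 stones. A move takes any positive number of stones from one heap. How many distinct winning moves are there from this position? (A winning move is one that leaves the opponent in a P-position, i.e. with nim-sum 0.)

3

Compute the nim-sum pairwise:
22 ^ 7 = 17
17 ^ 16 = 1
1 ^ 3 = 2
2 ^ 19 = 17
The overall nim-sum is X = 17. A heap of size p has a winning move iff p XOR X < p (reduce it to p XOR X).
  22: 22 XOR 17 = 7 < 22 — winning move (to 7).
  7: 7 XOR 17 = 22 ≥ 7 — no move.
  16: 16 XOR 17 = 1 < 16 — winning move (to 1).
  3: 3 XOR 17 = 18 ≥ 3 — no move.
  19: 19 XOR 17 = 2 < 19 — winning move (to 2).
That gives 3 winning moves.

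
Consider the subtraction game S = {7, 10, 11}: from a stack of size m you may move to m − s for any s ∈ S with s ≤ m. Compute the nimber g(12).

1

Compute g(0), g(1), … for moves {7, 10, 11}:
k:     0  1  2  3  4  5  6  7  8  9 10 11 12
g(k):  0  0  0  0  0  0  0  1  1  1  1  1  1
So g(12) = 1.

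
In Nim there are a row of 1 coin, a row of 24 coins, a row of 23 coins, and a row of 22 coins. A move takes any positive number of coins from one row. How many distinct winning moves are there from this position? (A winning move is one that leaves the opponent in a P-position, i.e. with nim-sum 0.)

Compute the nim-sum pairwise:
1 ⊕ 24 = 25
25 ⊕ 23 = 14
14 ⊕ 22 = 24
The overall nim-sum is X = 24. A row of size p has a winning move iff p XOR X < p (reduce it to p XOR X).
  1: 1 XOR 24 = 25 ≥ 1 — no move.
  24: 24 XOR 24 = 0 < 24 — winning move (to 0).
  23: 23 XOR 24 = 15 < 23 — winning move (to 15).
  22: 22 XOR 24 = 14 < 22 — winning move (to 14).
That gives 3 winning moves.

3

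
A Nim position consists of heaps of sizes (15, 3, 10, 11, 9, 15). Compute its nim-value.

Compute the nim-sum pairwise:
15 XOR 3 = 12
12 XOR 10 = 6
6 XOR 11 = 13
13 XOR 9 = 4
4 XOR 15 = 11

11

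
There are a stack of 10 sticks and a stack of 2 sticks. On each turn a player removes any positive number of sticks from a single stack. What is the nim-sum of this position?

8

Nim-sum: 10 ⊕ 2 = 8.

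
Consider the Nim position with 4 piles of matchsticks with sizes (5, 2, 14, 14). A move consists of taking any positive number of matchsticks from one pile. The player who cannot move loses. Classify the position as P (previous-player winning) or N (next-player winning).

N-position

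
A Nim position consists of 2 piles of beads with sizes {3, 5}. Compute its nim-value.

Nim-sum: 3 XOR 5 = 6.

6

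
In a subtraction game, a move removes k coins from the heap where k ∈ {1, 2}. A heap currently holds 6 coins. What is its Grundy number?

0

Grundy values for subtraction set {1, 2}:
g(0) = mex{} = 0
g(1) = mex{0} = 1
g(2) = mex{0,1} = 2
g(3) = mex{1,2} = 0
g(4) = mex{0,2} = 1
g(5) = mex{0,1} = 2
g(6) = mex{1,2} = 0
So g(6) = 0.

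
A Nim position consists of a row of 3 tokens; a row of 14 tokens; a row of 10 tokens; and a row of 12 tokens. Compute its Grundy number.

11

Compute the nim-sum pairwise:
3 ^ 14 = 13
13 ^ 10 = 7
7 ^ 12 = 11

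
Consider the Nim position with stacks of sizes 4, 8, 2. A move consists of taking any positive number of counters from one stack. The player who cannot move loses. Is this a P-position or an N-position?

In binary:
  0100  (4)
  1000  (8)
  0010  (2)
  ----
  1110  (14)
The nim-sum is 14 ≠ 0, so this is an N-position: the player to move can win.

N-position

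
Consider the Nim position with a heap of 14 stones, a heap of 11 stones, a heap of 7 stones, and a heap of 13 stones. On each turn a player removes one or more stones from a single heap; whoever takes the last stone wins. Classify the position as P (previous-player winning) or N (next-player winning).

N-position

Nim-sum: 14 ^ 11 ^ 7 ^ 13 = 15.
The nim-sum is 15 ≠ 0, so this is an N-position: the player to move can win.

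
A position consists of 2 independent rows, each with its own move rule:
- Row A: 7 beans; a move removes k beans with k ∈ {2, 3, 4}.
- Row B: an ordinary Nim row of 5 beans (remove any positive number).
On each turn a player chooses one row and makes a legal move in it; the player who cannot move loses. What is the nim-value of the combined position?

5

Grundy values for row A (subtraction set {2, 3, 4}):
g(0) = mex{} = 0
g(1) = mex{} = 0
g(2) = mex{0} = 1
g(3) = mex{0} = 1
g(4) = mex{0,1} = 2
g(5) = mex{0,1} = 2
g(6) = mex{1,2} = 0
g(7) = mex{1,2} = 0
So g(7) = 0.
Row B is a plain Nim row of size 5, so its Grundy value is 5.
By the Sprague-Grundy theorem, the Grundy value of a sum of independent games is the XOR of the component values.
Combined value = 0 XOR 5 = 5.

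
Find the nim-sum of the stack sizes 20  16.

4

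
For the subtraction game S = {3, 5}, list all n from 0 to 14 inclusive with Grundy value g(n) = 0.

0, 1, 2, 8, 9, 10

Compute g(0), g(1), … for moves {3, 5}:
k:     0  1  2  3  4  5  6  7  8  9 10 11 12 13 14
g(k):  0  0  0  1  1  1  2  2  0  0  0  1  1  1  2
The P-positions (g = 0) in 0..14 are 0, 1, 2, 8, 9, 10.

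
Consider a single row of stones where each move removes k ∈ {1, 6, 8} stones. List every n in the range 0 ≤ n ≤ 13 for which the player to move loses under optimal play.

Compute g(0), g(1), … for moves {1, 6, 8}:
g(0) = mex{} = 0
g(1) = mex{0} = 1
g(2) = mex{1} = 0
g(3) = mex{0} = 1
g(4) = mex{1} = 0
g(5) = mex{0} = 1
g(6) = mex{0,1} = 2
g(7) = mex{1,2} = 0
g(8) = mex{0} = 1
g(9) = mex{1} = 0
g(10) = mex{0} = 1
g(11) = mex{1} = 0
g(12) = mex{0,2} = 1
g(13) = mex{0,1} = 2
The P-positions (g = 0) in 0..13 are 0, 2, 4, 7, 9, 11.

0, 2, 4, 7, 9, 11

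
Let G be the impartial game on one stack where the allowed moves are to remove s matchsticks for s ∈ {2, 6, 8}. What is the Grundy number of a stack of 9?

2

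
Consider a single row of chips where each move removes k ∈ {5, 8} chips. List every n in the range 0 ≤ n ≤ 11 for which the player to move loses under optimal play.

Build the Grundy sequence with g(k) = mex{g(k−s) : s ∈ {5, 8}, s ≤ k}:
k:     0  1  2  3  4  5  6  7  8  9 10 11
g(k):  0  0  0  0  0  1  1  1  1  1  2  2
The P-positions (g = 0) in 0..11 are 0, 1, 2, 3, 4.

0, 1, 2, 3, 4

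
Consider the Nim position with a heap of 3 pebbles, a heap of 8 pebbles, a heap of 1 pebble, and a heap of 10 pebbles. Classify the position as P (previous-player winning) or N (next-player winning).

Nim-sum: 3 ⊕ 8 ⊕ 1 ⊕ 10 = 0.
The nim-sum is 0, so this is a P-position: the player to move is in a losing position under optimal play.

P-position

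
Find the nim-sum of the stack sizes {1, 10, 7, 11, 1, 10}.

Compute the nim-sum pairwise:
1 ⊕ 10 = 11
11 ⊕ 7 = 12
12 ⊕ 11 = 7
7 ⊕ 1 = 6
6 ⊕ 10 = 12

12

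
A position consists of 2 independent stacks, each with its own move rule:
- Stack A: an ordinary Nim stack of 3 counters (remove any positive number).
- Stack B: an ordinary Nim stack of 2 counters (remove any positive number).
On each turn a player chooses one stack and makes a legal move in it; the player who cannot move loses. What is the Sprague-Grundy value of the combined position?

1

Stack A is a plain Nim stack of size 3, so its Grundy value is 3.
Stack B is a plain Nim stack of size 2, so its Grundy value is 2.
By the Sprague-Grundy theorem, the Grundy value of a sum of independent games is the XOR of the component values.
Combined value = 3 XOR 2 = 1.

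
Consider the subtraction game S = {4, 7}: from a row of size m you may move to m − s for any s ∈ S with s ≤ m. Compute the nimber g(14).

0

Compute g(0), g(1), … for moves {4, 7}:
g(0) = mex{} = 0
g(1) = mex{} = 0
g(2) = mex{} = 0
g(3) = mex{} = 0
g(4) = mex{0} = 1
g(5) = mex{0} = 1
g(6) = mex{0} = 1
g(7) = mex{0} = 1
g(8) = mex{0,1} = 2
g(9) = mex{0,1} = 2
g(10) = mex{0,1} = 2
g(11) = mex{1} = 0
g(12) = mex{1,2} = 0
g(13) = mex{1,2} = 0
g(14) = mex{1,2} = 0
So g(14) = 0.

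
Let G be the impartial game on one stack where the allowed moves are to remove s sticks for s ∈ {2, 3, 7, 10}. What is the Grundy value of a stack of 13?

Build the Grundy sequence with g(k) = mex{g(k−s) : s ∈ {2, 3, 7, 10}, s ≤ k}:
k:     0  1  2  3  4  5  6  7  8  9 10 11 12 13
g(k):  0  0  1  1  2  0  0  1  1  2  2  3  3  4
So g(13) = 4.

4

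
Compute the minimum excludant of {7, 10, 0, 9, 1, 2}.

The values 0, 1, 2 are all present; 3 is the first non-negative integer missing from the set.

3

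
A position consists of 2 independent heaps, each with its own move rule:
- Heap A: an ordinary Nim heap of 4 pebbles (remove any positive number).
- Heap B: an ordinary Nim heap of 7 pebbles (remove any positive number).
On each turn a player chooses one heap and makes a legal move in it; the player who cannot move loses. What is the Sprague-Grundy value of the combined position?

Heap A is a plain Nim heap of size 4, so its Grundy value is 4.
Heap B is a plain Nim heap of size 7, so its Grundy value is 7.
By the Sprague-Grundy theorem, the Grundy value of a sum of independent games is the XOR of the component values.
Combined value = 4 XOR 7 = 3.

3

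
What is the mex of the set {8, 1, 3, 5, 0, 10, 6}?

2

The values 0, 1 are all present; 2 is the first non-negative integer missing from the set.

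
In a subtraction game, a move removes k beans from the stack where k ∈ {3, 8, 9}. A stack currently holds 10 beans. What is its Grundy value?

Compute g(0), g(1), … for moves {3, 8, 9}:
k:     0  1  2  3  4  5  6  7  8  9 10
g(k):  0  0  0  1  1  1  0  0  2  1  1
So g(10) = 1.

1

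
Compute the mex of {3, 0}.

1

0 is in the set but 1 is not, so the mex is 1.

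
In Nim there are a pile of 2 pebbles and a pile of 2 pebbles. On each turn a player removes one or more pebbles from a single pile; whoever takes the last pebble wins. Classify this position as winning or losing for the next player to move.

Losing position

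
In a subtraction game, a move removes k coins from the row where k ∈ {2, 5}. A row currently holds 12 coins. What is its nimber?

2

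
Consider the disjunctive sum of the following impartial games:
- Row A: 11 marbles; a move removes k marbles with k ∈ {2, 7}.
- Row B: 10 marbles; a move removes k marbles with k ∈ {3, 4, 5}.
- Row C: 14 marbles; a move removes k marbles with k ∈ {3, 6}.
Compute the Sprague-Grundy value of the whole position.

0

Build the Grundy sequence for row A with g(k) = mex{g(k−s) : s ∈ {2, 7}, s ≤ k}:
g(0) = mex{} = 0
g(1) = mex{} = 0
g(2) = mex{0} = 1
g(3) = mex{0} = 1
g(4) = mex{1} = 0
g(5) = mex{1} = 0
g(6) = mex{0} = 1
g(7) = mex{0} = 1
g(8) = mex{0,1} = 2
g(9) = mex{1} = 0
g(10) = mex{1,2} = 0
g(11) = mex{0} = 1
So g(11) = 1.
Build the Grundy sequence for row B with g(k) = mex{g(k−s) : s ∈ {3, 4, 5}, s ≤ k}:
g(0) = mex{} = 0
g(1) = mex{} = 0
g(2) = mex{} = 0
g(3) = mex{0} = 1
g(4) = mex{0} = 1
g(5) = mex{0} = 1
g(6) = mex{0,1} = 2
g(7) = mex{0,1} = 2
g(8) = mex{1} = 0
g(9) = mex{1,2} = 0
g(10) = mex{1,2} = 0
So g(10) = 0.
Grundy values for row C (subtraction set {3, 6}):
g(0) = mex{} = 0
g(1) = mex{} = 0
g(2) = mex{} = 0
g(3) = mex{0} = 1
g(4) = mex{0} = 1
g(5) = mex{0} = 1
g(6) = mex{0,1} = 2
g(7) = mex{0,1} = 2
g(8) = mex{0,1} = 2
g(9) = mex{1,2} = 0
g(10) = mex{1,2} = 0
g(11) = mex{1,2} = 0
g(12) = mex{0,2} = 1
g(13) = mex{0,2} = 1
g(14) = mex{0,2} = 1
So g(14) = 1.
The value of a disjunctive sum is the nim-sum of the parts.
Combined value = 1 ⊕ 0 ⊕ 1 = 0.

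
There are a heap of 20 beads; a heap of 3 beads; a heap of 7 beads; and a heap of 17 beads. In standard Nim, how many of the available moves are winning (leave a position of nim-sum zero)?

Nim-sum: 20 XOR 3 XOR 7 XOR 17 = 1.
The overall nim-sum is X = 1. A heap of size p has a winning move iff p XOR X < p (reduce it to p XOR X).
  20: 20 XOR 1 = 21 ≥ 20 — no move.
  3: 3 XOR 1 = 2 < 3 — winning move (to 2).
  7: 7 XOR 1 = 6 < 7 — winning move (to 6).
  17: 17 XOR 1 = 16 < 17 — winning move (to 16).
That gives 3 winning moves.

3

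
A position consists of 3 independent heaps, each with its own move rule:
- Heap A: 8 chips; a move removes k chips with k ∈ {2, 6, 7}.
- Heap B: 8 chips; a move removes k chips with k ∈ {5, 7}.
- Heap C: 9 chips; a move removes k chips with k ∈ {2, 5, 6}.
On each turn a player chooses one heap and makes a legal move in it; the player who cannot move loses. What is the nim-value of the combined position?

1

For heap A, compute g(0), g(1), … with moves {2, 6, 7}:
k:     0  1  2  3  4  5  6  7  8
g(k):  0  0  1  1  0  0  1  1  2
So g(8) = 2.
For heap B, compute g(0), g(1), … with moves {5, 7}:
g(0) = mex{} = 0
g(1) = mex{} = 0
g(2) = mex{} = 0
g(3) = mex{} = 0
g(4) = mex{} = 0
g(5) = mex{0} = 1
g(6) = mex{0} = 1
g(7) = mex{0} = 1
g(8) = mex{0} = 1
So g(8) = 1.
Build the Grundy sequence for heap C with g(k) = mex{g(k−s) : s ∈ {2, 5, 6}, s ≤ k}:
k:     0  1  2  3  4  5  6  7  8  9
g(k):  0  0  1  1  0  2  1  3  0  2
So g(9) = 2.
The value of a disjunctive sum is the nim-sum of the parts.
Combined value = 2 XOR 1 XOR 2 = 1.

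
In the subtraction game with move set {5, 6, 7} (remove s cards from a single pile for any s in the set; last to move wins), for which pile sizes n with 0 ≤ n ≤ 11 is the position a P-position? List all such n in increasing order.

0, 1, 2, 3, 4

Grundy values for subtraction set {5, 6, 7}:
g(0) = mex{} = 0
g(1) = mex{} = 0
g(2) = mex{} = 0
g(3) = mex{} = 0
g(4) = mex{} = 0
g(5) = mex{0} = 1
g(6) = mex{0} = 1
g(7) = mex{0} = 1
g(8) = mex{0} = 1
g(9) = mex{0} = 1
g(10) = mex{0,1} = 2
g(11) = mex{0,1} = 2
The P-positions (g = 0) in 0..11 are 0, 1, 2, 3, 4.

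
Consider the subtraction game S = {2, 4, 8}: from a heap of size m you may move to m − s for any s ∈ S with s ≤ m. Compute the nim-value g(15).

Compute g(0), g(1), … for moves {2, 4, 8}:
k:     0  1  2  3  4  5  6  7  8  9 10 11 12 13 14 15
g(k):  0  0  1  1  2  2  0  0  1  1  2  2  0  0  1  1
So g(15) = 1.

1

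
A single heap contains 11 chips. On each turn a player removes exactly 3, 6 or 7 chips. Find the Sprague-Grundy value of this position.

0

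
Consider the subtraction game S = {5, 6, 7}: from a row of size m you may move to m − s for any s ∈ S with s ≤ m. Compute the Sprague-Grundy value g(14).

0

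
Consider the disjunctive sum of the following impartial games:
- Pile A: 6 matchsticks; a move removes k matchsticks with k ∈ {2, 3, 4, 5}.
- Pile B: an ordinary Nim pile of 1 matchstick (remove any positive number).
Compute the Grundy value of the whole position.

2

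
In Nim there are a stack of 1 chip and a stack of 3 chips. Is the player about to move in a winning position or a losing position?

Winning position

Write each in binary and XOR column by column:
  01  (1)
  11  (3)
  --
  10  (2)
The nim-sum is 2 ≠ 0, so this is an N-position: the player to move can win.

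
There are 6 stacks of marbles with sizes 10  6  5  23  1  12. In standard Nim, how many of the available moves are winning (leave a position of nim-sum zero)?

1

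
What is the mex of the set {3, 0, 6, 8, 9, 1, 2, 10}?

The values 0, 1, 2, 3 are all present; 4 is the first non-negative integer missing from the set.

4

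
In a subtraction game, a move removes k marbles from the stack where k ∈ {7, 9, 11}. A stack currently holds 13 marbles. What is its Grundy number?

Build the Grundy sequence with g(k) = mex{g(k−s) : s ∈ {7, 9, 11}, s ≤ k}:
k:     0  1  2  3  4  5  6  7  8  9 10 11 12 13
g(k):  0  0  0  0  0  0  0  1  1  1  1  1  1  1
So g(13) = 1.

1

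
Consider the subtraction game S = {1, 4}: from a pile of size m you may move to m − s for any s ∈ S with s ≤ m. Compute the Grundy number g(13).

1

Build the Grundy sequence with g(k) = mex{g(k−s) : s ∈ {1, 4}, s ≤ k}:
k:     0  1  2  3  4  5  6  7  8  9 10 11 12 13
g(k):  0  1  0  1  2  0  1  0  1  2  0  1  0  1
So g(13) = 1.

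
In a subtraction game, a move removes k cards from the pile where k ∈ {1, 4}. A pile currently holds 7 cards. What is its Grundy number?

Grundy values for subtraction set {1, 4}:
k:     0  1  2  3  4  5  6  7
g(k):  0  1  0  1  2  0  1  0
So g(7) = 0.

0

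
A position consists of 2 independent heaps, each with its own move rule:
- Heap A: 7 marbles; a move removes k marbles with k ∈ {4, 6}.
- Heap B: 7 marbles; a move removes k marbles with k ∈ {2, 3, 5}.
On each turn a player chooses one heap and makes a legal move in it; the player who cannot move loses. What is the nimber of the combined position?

Grundy values for heap A (subtraction set {4, 6}):
k:     0  1  2  3  4  5  6  7
g(k):  0  0  0  0  1  1  1  1
So g(7) = 1.
Grundy values for heap B (subtraction set {2, 3, 5}):
g(0) = mex{} = 0
g(1) = mex{} = 0
g(2) = mex{0} = 1
g(3) = mex{0} = 1
g(4) = mex{0,1} = 2
g(5) = mex{0,1} = 2
g(6) = mex{0,1,2} = 3
g(7) = mex{1,2} = 0
So g(7) = 0.
By the Sprague-Grundy theorem, the Grundy value of a sum of independent games is the XOR of the component values.
Combined value = 1 XOR 0 = 1.

1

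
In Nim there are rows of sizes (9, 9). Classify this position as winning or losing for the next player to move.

Losing position

Nim-sum: 9 ⊕ 9 = 0.
The nim-sum is 0, so this is a P-position: the player to move is in a losing position under optimal play.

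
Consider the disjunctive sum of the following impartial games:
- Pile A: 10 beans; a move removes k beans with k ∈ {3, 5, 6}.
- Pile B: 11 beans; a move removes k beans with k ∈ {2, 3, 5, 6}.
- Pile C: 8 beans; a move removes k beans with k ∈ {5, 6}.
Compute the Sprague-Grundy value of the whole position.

Grundy values for pile A (subtraction set {3, 5, 6}):
k:     0  1  2  3  4  5  6  7  8  9 10
g(k):  0  0  0  1  1  1  2  2  2  0  0
So g(10) = 0.
Grundy values for pile B (subtraction set {2, 3, 5, 6}):
g(0) = mex{} = 0
g(1) = mex{} = 0
g(2) = mex{0} = 1
g(3) = mex{0} = 1
g(4) = mex{0,1} = 2
g(5) = mex{0,1} = 2
g(6) = mex{0,1,2} = 3
g(7) = mex{0,1,2} = 3
g(8) = mex{1,2,3} = 0
g(9) = mex{1,2,3} = 0
g(10) = mex{0,2,3} = 1
g(11) = mex{0,2,3} = 1
So g(11) = 1.
For pile C, compute g(0), g(1), … with moves {5, 6}:
k:     0  1  2  3  4  5  6  7  8
g(k):  0  0  0  0  0  1  1  1  1
So g(8) = 1.
By the Sprague-Grundy theorem, the Grundy value of a sum of independent games is the XOR of the component values.
Combined value = 0 XOR 1 XOR 1 = 0.

0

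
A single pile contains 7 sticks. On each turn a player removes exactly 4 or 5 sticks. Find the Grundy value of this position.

1

Build the Grundy sequence with g(k) = mex{g(k−s) : s ∈ {4, 5}, s ≤ k}:
g(0) = mex{} = 0
g(1) = mex{} = 0
g(2) = mex{} = 0
g(3) = mex{} = 0
g(4) = mex{0} = 1
g(5) = mex{0} = 1
g(6) = mex{0} = 1
g(7) = mex{0} = 1
So g(7) = 1.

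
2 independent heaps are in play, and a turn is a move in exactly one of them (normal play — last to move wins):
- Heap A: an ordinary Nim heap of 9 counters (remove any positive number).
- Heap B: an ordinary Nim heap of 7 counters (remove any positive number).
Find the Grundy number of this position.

14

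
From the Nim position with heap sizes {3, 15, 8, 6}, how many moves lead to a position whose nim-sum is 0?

3

Compute the nim-sum pairwise:
3 ^ 15 = 12
12 ^ 8 = 4
4 ^ 6 = 2
The overall nim-sum is X = 2. A heap of size p has a winning move iff p XOR X < p (reduce it to p XOR X).
  3: 3 XOR 2 = 1 < 3 — winning move (to 1).
  15: 15 XOR 2 = 13 < 15 — winning move (to 13).
  8: 8 XOR 2 = 10 ≥ 8 — no move.
  6: 6 XOR 2 = 4 < 6 — winning move (to 4).
That gives 3 winning moves.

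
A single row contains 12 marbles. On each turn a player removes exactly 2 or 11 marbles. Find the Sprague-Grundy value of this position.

2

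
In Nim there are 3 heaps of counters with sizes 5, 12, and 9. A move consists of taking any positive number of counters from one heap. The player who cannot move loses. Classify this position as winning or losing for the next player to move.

Losing position

Nim-sum: 5 ^ 12 ^ 9 = 0.
The nim-sum is 0, so this is a P-position: the player to move is in a losing position under optimal play.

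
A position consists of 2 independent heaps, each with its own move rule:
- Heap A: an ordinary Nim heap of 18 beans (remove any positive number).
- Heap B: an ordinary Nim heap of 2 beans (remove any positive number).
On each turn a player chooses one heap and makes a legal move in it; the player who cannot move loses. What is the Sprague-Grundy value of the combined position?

16

Heap A is a plain Nim heap of size 18, so its Grundy value is 18.
Heap B is a plain Nim heap of size 2, so its Grundy value is 2.
The value of a disjunctive sum is the nim-sum of the parts.
Combined value = 18 XOR 2 = 16.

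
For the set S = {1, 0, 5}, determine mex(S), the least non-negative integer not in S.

2

The values 0, 1 are all present; 2 is the first non-negative integer missing from the set.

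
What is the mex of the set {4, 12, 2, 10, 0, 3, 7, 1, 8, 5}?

6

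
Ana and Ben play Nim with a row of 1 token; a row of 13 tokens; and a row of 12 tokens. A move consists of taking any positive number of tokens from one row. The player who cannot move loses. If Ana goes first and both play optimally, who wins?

In binary:
  0001  (1)
  1101  (13)
  1100  (12)
  ----
  0000  (0)
The nim-sum is 0, so this is a P-position: the player to move is in a losing position under optimal play; Ana is about to move from it and so loses — Ben wins.

Ben wins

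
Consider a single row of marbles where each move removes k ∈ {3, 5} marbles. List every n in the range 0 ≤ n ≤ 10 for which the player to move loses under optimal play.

0, 1, 2, 8, 9, 10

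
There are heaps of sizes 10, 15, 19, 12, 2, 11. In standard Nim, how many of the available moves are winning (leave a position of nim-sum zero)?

1

Compute the nim-sum pairwise:
10 ^ 15 = 5
5 ^ 19 = 22
22 ^ 12 = 26
26 ^ 2 = 24
24 ^ 11 = 19
The overall nim-sum is X = 19. A heap of size p has a winning move iff p XOR X < p (reduce it to p XOR X).
  10: 10 XOR 19 = 25 ≥ 10 — no move.
  15: 15 XOR 19 = 28 ≥ 15 — no move.
  19: 19 XOR 19 = 0 < 19 — winning move (to 0).
  12: 12 XOR 19 = 31 ≥ 12 — no move.
  2: 2 XOR 19 = 17 ≥ 2 — no move.
  11: 11 XOR 19 = 24 ≥ 11 — no move.
That gives 1 winning move.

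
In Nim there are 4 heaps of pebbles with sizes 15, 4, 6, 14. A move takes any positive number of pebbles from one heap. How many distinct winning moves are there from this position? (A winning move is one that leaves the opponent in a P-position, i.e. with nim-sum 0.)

3

Write each in binary and XOR column by column:
  1111  (15)
  0100  (4)
  0110  (6)
  1110  (14)
  ----
  0011  (3)
The overall nim-sum is X = 3. A heap of size p has a winning move iff p XOR X < p (reduce it to p XOR X).
  15: 15 XOR 3 = 12 < 15 — winning move (to 12).
  4: 4 XOR 3 = 7 ≥ 4 — no move.
  6: 6 XOR 3 = 5 < 6 — winning move (to 5).
  14: 14 XOR 3 = 13 < 14 — winning move (to 13).
That gives 3 winning moves.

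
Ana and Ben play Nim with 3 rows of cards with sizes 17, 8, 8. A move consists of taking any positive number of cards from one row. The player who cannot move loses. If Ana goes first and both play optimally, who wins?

Nim-sum: 17 XOR 8 XOR 8 = 17.
The nim-sum is 17 ≠ 0, so this is an N-position: the player to move can win; Ana has a winning move.

Ana wins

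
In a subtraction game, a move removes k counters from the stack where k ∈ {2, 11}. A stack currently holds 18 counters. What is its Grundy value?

0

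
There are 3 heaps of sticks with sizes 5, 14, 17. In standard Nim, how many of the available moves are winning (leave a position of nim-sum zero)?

Nim-sum: 5 ^ 14 ^ 17 = 26.
The overall nim-sum is X = 26. A heap of size p has a winning move iff p XOR X < p (reduce it to p XOR X).
  5: 5 XOR 26 = 31 ≥ 5 — no move.
  14: 14 XOR 26 = 20 ≥ 14 — no move.
  17: 17 XOR 26 = 11 < 17 — winning move (to 11).
That gives 1 winning move.

1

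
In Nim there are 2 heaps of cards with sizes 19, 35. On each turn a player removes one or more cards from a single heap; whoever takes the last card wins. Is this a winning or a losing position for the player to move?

Nim-sum: 19 ^ 35 = 48.
The nim-sum is 48 ≠ 0, so this is an N-position: the player to move can win.

Winning position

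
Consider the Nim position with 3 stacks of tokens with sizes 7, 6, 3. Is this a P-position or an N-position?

N-position

Compute the nim-sum pairwise:
7 ⊕ 6 = 1
1 ⊕ 3 = 2
The nim-sum is 2 ≠ 0, so this is an N-position: the player to move can win.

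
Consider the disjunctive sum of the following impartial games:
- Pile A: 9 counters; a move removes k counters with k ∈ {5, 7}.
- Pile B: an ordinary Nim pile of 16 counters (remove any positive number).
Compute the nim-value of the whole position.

Build the Grundy sequence for pile A with g(k) = mex{g(k−s) : s ∈ {5, 7}, s ≤ k}:
g(0) = mex{} = 0
g(1) = mex{} = 0
g(2) = mex{} = 0
g(3) = mex{} = 0
g(4) = mex{} = 0
g(5) = mex{0} = 1
g(6) = mex{0} = 1
g(7) = mex{0} = 1
g(8) = mex{0} = 1
g(9) = mex{0} = 1
So g(9) = 1.
Pile B is a plain Nim pile of size 16, so its Grundy value is 16.
The value of a disjunctive sum is the nim-sum of the parts.
Combined value = 1 ⊕ 16 = 17.

17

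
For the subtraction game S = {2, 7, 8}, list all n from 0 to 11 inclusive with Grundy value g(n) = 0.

0, 1, 4, 5, 10

Build the Grundy sequence with g(k) = mex{g(k−s) : s ∈ {2, 7, 8}, s ≤ k}:
k:     0  1  2  3  4  5  6  7  8  9 10 11
g(k):  0  0  1  1  0  0  1  1  2  2  0  3
The P-positions (g = 0) in 0..11 are 0, 1, 4, 5, 10.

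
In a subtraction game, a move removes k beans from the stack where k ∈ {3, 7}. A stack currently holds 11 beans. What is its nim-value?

Compute g(0), g(1), … for moves {3, 7}:
k:     0  1  2  3  4  5  6  7  8  9 10 11
g(k):  0  0  0  1  1  1  0  2  2  1  0  0
So g(11) = 0.

0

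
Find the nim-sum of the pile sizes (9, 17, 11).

19

Compute the nim-sum pairwise:
9 ^ 17 = 24
24 ^ 11 = 19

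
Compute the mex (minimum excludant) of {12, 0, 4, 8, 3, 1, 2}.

The values 0, 1, 2, 3, 4 are all present; 5 is the first non-negative integer missing from the set.

5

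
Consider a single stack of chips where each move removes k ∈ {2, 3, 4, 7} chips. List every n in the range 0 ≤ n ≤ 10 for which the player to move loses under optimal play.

0, 1, 6

Build the Grundy sequence with g(k) = mex{g(k−s) : s ∈ {2, 3, 4, 7}, s ≤ k}:
k:     0  1  2  3  4  5  6  7  8  9 10
g(k):  0  0  1  1  2  2  0  3  1  4  2
The P-positions (g = 0) in 0..10 are 0, 1, 6.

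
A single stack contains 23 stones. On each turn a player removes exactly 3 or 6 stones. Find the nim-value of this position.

1

Compute g(0), g(1), … for moves {3, 6}:
k:     0  1  2  3  4  5  6  7  8  9 10 11 12 13 14 15 16 17 18 19 20 21 22 23
g(k):  0  0  0  1  1  1  2  2  2  0  0  0  1  1  1  2  2  2  0  0  0  1  1  1
So g(23) = 1.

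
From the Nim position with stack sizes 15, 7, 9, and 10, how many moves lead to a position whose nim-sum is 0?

3

Compute the nim-sum pairwise:
15 ^ 7 = 8
8 ^ 9 = 1
1 ^ 10 = 11
The overall nim-sum is X = 11. A stack of size p has a winning move iff p XOR X < p (reduce it to p XOR X).
  15: 15 XOR 11 = 4 < 15 — winning move (to 4).
  7: 7 XOR 11 = 12 ≥ 7 — no move.
  9: 9 XOR 11 = 2 < 9 — winning move (to 2).
  10: 10 XOR 11 = 1 < 10 — winning move (to 1).
That gives 3 winning moves.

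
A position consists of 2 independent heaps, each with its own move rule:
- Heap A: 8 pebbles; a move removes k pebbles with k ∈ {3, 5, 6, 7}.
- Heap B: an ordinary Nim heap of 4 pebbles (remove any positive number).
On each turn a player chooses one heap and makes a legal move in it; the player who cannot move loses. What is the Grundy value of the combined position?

Build the Grundy sequence for heap A with g(k) = mex{g(k−s) : s ∈ {3, 5, 6, 7}, s ≤ k}:
g(0) = mex{} = 0
g(1) = mex{} = 0
g(2) = mex{} = 0
g(3) = mex{0} = 1
g(4) = mex{0} = 1
g(5) = mex{0} = 1
g(6) = mex{0,1} = 2
g(7) = mex{0,1} = 2
g(8) = mex{0,1} = 2
So g(8) = 2.
Heap B is a plain Nim heap of size 4, so its Grundy value is 4.
By the Sprague-Grundy theorem, the Grundy value of a sum of independent games is the XOR of the component values.
Combined value = 2 ⊕ 4 = 6.

6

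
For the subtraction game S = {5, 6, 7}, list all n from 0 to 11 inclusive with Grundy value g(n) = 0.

0, 1, 2, 3, 4

Build the Grundy sequence with g(k) = mex{g(k−s) : s ∈ {5, 6, 7}, s ≤ k}:
k:     0  1  2  3  4  5  6  7  8  9 10 11
g(k):  0  0  0  0  0  1  1  1  1  1  2  2
The P-positions (g = 0) in 0..11 are 0, 1, 2, 3, 4.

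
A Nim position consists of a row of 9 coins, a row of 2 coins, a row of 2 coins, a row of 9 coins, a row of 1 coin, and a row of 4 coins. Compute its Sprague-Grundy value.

5

Compute the nim-sum pairwise:
9 XOR 2 = 11
11 XOR 2 = 9
9 XOR 9 = 0
0 XOR 1 = 1
1 XOR 4 = 5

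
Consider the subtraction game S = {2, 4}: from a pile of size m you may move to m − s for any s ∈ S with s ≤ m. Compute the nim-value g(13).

0

Build the Grundy sequence with g(k) = mex{g(k−s) : s ∈ {2, 4}, s ≤ k}:
g(0) = mex{} = 0
g(1) = mex{} = 0
g(2) = mex{0} = 1
g(3) = mex{0} = 1
g(4) = mex{0,1} = 2
g(5) = mex{0,1} = 2
g(6) = mex{1,2} = 0
g(7) = mex{1,2} = 0
g(8) = mex{0,2} = 1
g(9) = mex{0,2} = 1
g(10) = mex{0,1} = 2
g(11) = mex{0,1} = 2
g(12) = mex{1,2} = 0
g(13) = mex{1,2} = 0
So g(13) = 0.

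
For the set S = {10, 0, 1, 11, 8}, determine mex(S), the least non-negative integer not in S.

The values 0, 1 are all present; 2 is the first non-negative integer missing from the set.

2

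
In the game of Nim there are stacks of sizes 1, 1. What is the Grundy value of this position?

0

Compute the nim-sum pairwise:
1 ⊕ 1 = 0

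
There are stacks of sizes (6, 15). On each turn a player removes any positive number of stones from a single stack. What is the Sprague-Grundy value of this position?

Nim-sum: 6 ⊕ 15 = 9.

9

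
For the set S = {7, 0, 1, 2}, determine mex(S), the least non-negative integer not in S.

3

The values 0, 1, 2 are all present; 3 is the first non-negative integer missing from the set.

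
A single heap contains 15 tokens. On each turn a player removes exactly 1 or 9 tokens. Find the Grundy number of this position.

1

Build the Grundy sequence with g(k) = mex{g(k−s) : s ∈ {1, 9}, s ≤ k}:
k:     0  1  2  3  4  5  6  7  8  9 10 11 12 13 14 15
g(k):  0  1  0  1  0  1  0  1  0  1  0  1  0  1  0  1
So g(15) = 1.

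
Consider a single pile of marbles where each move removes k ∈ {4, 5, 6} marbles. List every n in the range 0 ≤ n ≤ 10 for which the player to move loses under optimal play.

0, 1, 2, 3, 10

Grundy values for subtraction set {4, 5, 6}:
k:     0  1  2  3  4  5  6  7  8  9 10
g(k):  0  0  0  0  1  1  1  1  2  2  0
The P-positions (g = 0) in 0..10 are 0, 1, 2, 3, 10.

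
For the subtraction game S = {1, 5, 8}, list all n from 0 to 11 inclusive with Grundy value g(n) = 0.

0, 2, 4, 6

Compute g(0), g(1), … for moves {1, 5, 8}:
g(0) = mex{} = 0
g(1) = mex{0} = 1
g(2) = mex{1} = 0
g(3) = mex{0} = 1
g(4) = mex{1} = 0
g(5) = mex{0} = 1
g(6) = mex{1} = 0
g(7) = mex{0} = 1
g(8) = mex{0,1} = 2
g(9) = mex{0,1,2} = 3
g(10) = mex{0,1,3} = 2
g(11) = mex{0,1,2} = 3
The P-positions (g = 0) in 0..11 are 0, 2, 4, 6.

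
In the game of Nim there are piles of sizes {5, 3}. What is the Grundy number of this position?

Compute the nim-sum pairwise:
5 ⊕ 3 = 6

6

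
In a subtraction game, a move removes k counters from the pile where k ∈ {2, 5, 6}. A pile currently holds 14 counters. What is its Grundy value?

1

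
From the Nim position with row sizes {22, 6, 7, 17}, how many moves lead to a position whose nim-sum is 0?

3

Nim-sum: 22 ⊕ 6 ⊕ 7 ⊕ 17 = 6.
The overall nim-sum is X = 6. A row of size p has a winning move iff p XOR X < p (reduce it to p XOR X).
  22: 22 XOR 6 = 16 < 22 — winning move (to 16).
  6: 6 XOR 6 = 0 < 6 — winning move (to 0).
  7: 7 XOR 6 = 1 < 7 — winning move (to 1).
  17: 17 XOR 6 = 23 ≥ 17 — no move.
That gives 3 winning moves.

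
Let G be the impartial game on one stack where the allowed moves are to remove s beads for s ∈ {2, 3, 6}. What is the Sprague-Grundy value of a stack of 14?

Compute g(0), g(1), … for moves {2, 3, 6}:
k:     0  1  2  3  4  5  6  7  8  9 10 11 12 13 14
g(k):  0  0  1  1  2  0  3  1  2  0  0  1  1  2  0
So g(14) = 0.

0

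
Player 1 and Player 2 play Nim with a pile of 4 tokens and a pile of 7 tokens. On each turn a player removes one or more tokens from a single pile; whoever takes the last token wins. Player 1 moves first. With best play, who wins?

Bitwise XOR of the heap sizes:
  100  (4)
  111  (7)
  ---
  011  (3)
The nim-sum is 3 ≠ 0, so this is an N-position: the player to move can win; Player 1 has a winning move.

Player 1 wins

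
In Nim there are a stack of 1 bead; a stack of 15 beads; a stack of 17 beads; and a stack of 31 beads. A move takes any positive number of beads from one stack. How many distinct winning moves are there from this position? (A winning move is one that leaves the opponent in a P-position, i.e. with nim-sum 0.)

0

Compute the nim-sum pairwise:
1 ⊕ 15 = 14
14 ⊕ 17 = 31
31 ⊕ 31 = 0
The nim-sum is already 0, so every move leaves a nonzero nim-sum — there are no winning moves.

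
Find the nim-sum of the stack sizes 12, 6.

Bitwise XOR of the heap sizes:
  1100  (12)
  0110  (6)
  ----
  1010  (10)

10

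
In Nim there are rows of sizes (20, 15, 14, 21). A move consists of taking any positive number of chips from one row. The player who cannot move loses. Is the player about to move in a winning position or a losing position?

Losing position

Compute the nim-sum pairwise:
20 XOR 15 = 27
27 XOR 14 = 21
21 XOR 21 = 0
The nim-sum is 0, so this is a P-position: the player to move is in a losing position under optimal play.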